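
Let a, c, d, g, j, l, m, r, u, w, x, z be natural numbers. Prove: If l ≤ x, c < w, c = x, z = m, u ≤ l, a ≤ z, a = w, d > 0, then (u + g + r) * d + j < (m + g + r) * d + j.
c = x and c < w, hence x < w. Since l ≤ x, l < w. a = w and a ≤ z, hence w ≤ z. l < w, so l < z. Since z = m, l < m. u ≤ l, so u < m. Then u + g < m + g. Then u + g + r < m + g + r. Because d > 0, (u + g + r) * d < (m + g + r) * d. Then (u + g + r) * d + j < (m + g + r) * d + j.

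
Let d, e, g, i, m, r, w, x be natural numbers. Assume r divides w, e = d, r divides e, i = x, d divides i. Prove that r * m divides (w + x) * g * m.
Since e = d and r divides e, r divides d. Because i = x and d divides i, d divides x. r divides d, so r divides x. Since r divides w, r divides w + x. Then r divides (w + x) * g. Then r * m divides (w + x) * g * m.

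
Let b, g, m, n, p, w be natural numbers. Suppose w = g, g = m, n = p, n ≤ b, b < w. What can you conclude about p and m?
p < m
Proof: w = g and g = m, hence w = m. n ≤ b and b < w, so n < w. Because n = p, p < w. Since w = m, p < m.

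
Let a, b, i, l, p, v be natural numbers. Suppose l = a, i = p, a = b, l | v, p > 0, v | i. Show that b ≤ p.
Because l = a and l | v, a | v. Since v | i, a | i. Since i = p, a | p. a = b, so b | p. p > 0, so b ≤ p.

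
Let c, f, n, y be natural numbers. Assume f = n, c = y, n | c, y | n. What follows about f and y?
f = y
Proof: c = y and n | c, hence n | y. Since y | n, n = y. Since f = n, f = y.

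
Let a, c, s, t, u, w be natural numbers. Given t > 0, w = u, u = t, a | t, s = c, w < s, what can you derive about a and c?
a < c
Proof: From a | t and t > 0, a ≤ t. w = u and w < s, hence u < s. From u = t, t < s. Since s = c, t < c. a ≤ t, so a < c.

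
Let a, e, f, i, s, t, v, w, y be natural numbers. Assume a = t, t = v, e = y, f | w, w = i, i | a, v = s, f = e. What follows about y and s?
y | s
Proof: a = t and t = v, therefore a = v. v = s, so a = s. Since w = i and f | w, f | i. Because i | a, f | a. f = e, so e | a. Since a = s, e | s. Since e = y, y | s.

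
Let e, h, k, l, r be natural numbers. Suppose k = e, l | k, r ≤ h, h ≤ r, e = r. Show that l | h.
Since r ≤ h and h ≤ r, r = h. k = e and e = r, hence k = r. l | k, so l | r. Since r = h, l | h.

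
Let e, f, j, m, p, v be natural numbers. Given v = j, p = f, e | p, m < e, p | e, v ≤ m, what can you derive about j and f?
j < f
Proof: Because e | p and p | e, e = p. Since p = f, e = f. v ≤ m and m < e, so v < e. e = f, so v < f. v = j, so j < f.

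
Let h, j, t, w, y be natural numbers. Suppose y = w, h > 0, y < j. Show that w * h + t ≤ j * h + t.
y = w and y < j, so w < j. From h > 0, by multiplying by a positive, w * h < j * h. Then w * h + t < j * h + t. Then w * h + t ≤ j * h + t.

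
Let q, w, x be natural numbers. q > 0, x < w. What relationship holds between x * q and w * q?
x * q < w * q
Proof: x < w and q > 0. By multiplying by a positive, x * q < w * q.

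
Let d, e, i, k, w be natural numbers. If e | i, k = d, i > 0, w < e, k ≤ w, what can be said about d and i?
d < i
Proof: k = d and k ≤ w, thus d ≤ w. e | i and i > 0, hence e ≤ i. w < e, so w < i. Since d ≤ w, d < i.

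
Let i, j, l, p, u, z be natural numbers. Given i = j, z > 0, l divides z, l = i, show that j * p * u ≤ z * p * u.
Since l = i and i = j, l = j. l divides z and z > 0, therefore l ≤ z. From l = j, j ≤ z. By multiplying by a non-negative, j * p ≤ z * p. By multiplying by a non-negative, j * p * u ≤ z * p * u.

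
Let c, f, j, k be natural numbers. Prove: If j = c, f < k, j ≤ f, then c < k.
j = c and j ≤ f, hence c ≤ f. f < k, so c < k.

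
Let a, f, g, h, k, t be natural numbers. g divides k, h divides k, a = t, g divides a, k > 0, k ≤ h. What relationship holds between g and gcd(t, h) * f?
g divides gcd(t, h) * f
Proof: From a = t and g divides a, g divides t. h divides k and k > 0, thus h ≤ k. k ≤ h, so k = h. Because g divides k, g divides h. g divides t, so g divides gcd(t, h). Then g divides gcd(t, h) * f.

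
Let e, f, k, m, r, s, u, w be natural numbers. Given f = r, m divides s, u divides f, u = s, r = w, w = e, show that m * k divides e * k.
From r = w and w = e, r = e. f = r and u divides f, hence u divides r. u = s, so s divides r. Because r = e, s divides e. m divides s, so m divides e. Then m * k divides e * k.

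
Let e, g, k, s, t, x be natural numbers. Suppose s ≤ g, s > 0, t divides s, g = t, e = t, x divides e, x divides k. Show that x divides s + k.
t divides s and s > 0, thus t ≤ s. g = t and s ≤ g, hence s ≤ t. t ≤ s, so t = s. Since e = t, e = s. From x divides e, x divides s. Since x divides k, x divides s + k.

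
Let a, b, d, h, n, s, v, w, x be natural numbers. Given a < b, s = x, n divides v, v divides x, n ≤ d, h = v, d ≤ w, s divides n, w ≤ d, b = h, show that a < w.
s = x and s divides n, hence x divides n. v divides x, so v divides n. Since n divides v, v = n. b = h and h = v, therefore b = v. From a < b, a < v. Since v = n, a < n. Since d ≤ w and w ≤ d, d = w. n ≤ d, so n ≤ w. Since a < n, a < w.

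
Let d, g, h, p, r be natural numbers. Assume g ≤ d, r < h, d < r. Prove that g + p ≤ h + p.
d < r and r < h, so d < h. Since g ≤ d, g < h. Then g + p < h + p. Then g + p ≤ h + p.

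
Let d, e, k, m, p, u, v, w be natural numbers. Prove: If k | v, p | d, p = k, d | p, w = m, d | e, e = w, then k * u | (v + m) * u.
From e = w and w = m, e = m. d | p and p | d, therefore d = p. Since d | e, p | e. e = m, so p | m. p = k, so k | m. Since k | v, k | v + m. Then k * u | (v + m) * u.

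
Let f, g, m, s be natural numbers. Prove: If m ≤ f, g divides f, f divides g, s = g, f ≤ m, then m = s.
g divides f and f divides g, so g = f. Because s = g, s = f. Since f ≤ m and m ≤ f, f = m. s = f, so s = m. Then m = s.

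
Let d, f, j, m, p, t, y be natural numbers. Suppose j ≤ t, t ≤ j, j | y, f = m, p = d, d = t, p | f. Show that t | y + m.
Since j ≤ t and t ≤ j, j = t. Since j | y, t | y. From p = d and d = t, p = t. Since p | f, t | f. Since f = m, t | m. From t | y, t | y + m.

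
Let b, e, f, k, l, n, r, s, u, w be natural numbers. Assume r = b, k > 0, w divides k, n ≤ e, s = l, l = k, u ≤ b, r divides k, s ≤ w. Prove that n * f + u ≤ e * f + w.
n ≤ e. By multiplying by a non-negative, n * f ≤ e * f. s = l and l = k, hence s = k. s ≤ w, so k ≤ w. w divides k and k > 0, hence w ≤ k. Since k ≤ w, k = w. r = b and r divides k, hence b divides k. Since k > 0, b ≤ k. Since u ≤ b, u ≤ k. Since k = w, u ≤ w. n * f ≤ e * f, so n * f + u ≤ e * f + w.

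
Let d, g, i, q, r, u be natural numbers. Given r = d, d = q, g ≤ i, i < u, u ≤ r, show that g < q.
Because r = d and d = q, r = q. Because i < u and u ≤ r, i < r. Since g ≤ i, g < r. Since r = q, g < q.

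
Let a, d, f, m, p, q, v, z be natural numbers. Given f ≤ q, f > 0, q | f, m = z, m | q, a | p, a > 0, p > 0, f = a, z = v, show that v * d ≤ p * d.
q | f and f > 0, hence q ≤ f. Since f ≤ q, q = f. From f = a, q = a. Because m = z and m | q, z | q. Since q = a, z | a. Since a > 0, z ≤ a. a | p and p > 0, thus a ≤ p. z ≤ a, so z ≤ p. z = v, so v ≤ p. Then v * d ≤ p * d.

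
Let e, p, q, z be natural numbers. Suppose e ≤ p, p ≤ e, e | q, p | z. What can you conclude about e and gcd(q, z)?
e | gcd(q, z)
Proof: Since p ≤ e and e ≤ p, p = e. Since p | z, e | z. e | q, so e | gcd(q, z).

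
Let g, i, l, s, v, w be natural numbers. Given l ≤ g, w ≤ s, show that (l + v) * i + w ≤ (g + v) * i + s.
Because l ≤ g, l + v ≤ g + v. Then (l + v) * i ≤ (g + v) * i. w ≤ s, so (l + v) * i + w ≤ (g + v) * i + s.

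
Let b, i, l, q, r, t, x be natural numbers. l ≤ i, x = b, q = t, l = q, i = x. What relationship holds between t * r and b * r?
t * r ≤ b * r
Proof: Since l = q and q = t, l = t. i = x and l ≤ i, hence l ≤ x. From l = t, t ≤ x. x = b, so t ≤ b. Then t * r ≤ b * r.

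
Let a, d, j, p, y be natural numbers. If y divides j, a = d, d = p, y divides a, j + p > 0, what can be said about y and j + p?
y ≤ j + p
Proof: a = d and d = p, hence a = p. Since y divides a, y divides p. Since y divides j, y divides j + p. j + p > 0, so y ≤ j + p.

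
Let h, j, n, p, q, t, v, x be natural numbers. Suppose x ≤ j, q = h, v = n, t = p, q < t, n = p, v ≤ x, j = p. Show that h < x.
v = n and n = p, hence v = p. v ≤ x, so p ≤ x. j = p and x ≤ j, hence x ≤ p. Because p ≤ x, p = x. Since t = p, t = x. q = h and q < t, so h < t. Since t = x, h < x.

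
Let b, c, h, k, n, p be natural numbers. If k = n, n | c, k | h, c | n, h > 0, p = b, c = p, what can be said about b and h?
b ≤ h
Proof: From n | c and c | n, n = c. Since c = p, n = p. p = b, so n = b. From k = n and k | h, n | h. Since h > 0, n ≤ h. Since n = b, b ≤ h.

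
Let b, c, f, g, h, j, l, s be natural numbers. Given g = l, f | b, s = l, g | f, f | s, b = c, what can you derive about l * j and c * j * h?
l * j | c * j * h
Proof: Since s = l and f | s, f | l. From g = l and g | f, l | f. f | l, so f = l. b = c and f | b, hence f | c. f = l, so l | c. Then l * j | c * j. Then l * j | c * j * h.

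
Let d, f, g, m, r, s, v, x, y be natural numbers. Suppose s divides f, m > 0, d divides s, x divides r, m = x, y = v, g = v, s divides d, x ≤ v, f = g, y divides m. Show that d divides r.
s divides d and d divides s, so s = d. Since f = g and g = v, f = v. Since s divides f, s divides v. y divides m and m > 0, so y ≤ m. y = v, so v ≤ m. Since m = x, v ≤ x. From x ≤ v, x = v. x divides r, so v divides r. Since s divides v, s divides r. From s = d, d divides r.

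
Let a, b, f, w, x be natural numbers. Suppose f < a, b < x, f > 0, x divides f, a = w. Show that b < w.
Because x divides f and f > 0, x ≤ f. b < x, so b < f. Because a = w and f < a, f < w. Since b < f, b < w.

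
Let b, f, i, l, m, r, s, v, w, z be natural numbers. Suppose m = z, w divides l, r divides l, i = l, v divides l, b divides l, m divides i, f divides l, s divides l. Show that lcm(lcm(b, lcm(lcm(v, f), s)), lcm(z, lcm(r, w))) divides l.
Because v divides l and f divides l, lcm(v, f) divides l. Since s divides l, lcm(lcm(v, f), s) divides l. Since b divides l, lcm(b, lcm(lcm(v, f), s)) divides l. i = l and m divides i, hence m divides l. m = z, so z divides l. Since r divides l and w divides l, lcm(r, w) divides l. Since z divides l, lcm(z, lcm(r, w)) divides l. lcm(b, lcm(lcm(v, f), s)) divides l, so lcm(lcm(b, lcm(lcm(v, f), s)), lcm(z, lcm(r, w))) divides l.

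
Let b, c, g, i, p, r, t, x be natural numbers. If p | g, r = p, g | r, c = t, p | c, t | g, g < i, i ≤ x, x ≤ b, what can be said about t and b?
t < b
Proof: Since r = p and g | r, g | p. From p | g, p = g. c = t and p | c, hence p | t. Since p = g, g | t. t | g, so g = t. From g < i and i ≤ x, g < x. Since x ≤ b, g < b. g = t, so t < b.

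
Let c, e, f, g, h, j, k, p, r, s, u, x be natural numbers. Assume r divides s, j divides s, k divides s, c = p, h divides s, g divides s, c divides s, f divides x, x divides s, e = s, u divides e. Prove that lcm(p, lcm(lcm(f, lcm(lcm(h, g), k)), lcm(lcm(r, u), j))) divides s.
c = p and c divides s, thus p divides s. Because f divides x and x divides s, f divides s. Because h divides s and g divides s, lcm(h, g) divides s. k divides s, so lcm(lcm(h, g), k) divides s. f divides s, so lcm(f, lcm(lcm(h, g), k)) divides s. e = s and u divides e, so u divides s. Since r divides s, lcm(r, u) divides s. j divides s, so lcm(lcm(r, u), j) divides s. lcm(f, lcm(lcm(h, g), k)) divides s, so lcm(lcm(f, lcm(lcm(h, g), k)), lcm(lcm(r, u), j)) divides s. Since p divides s, lcm(p, lcm(lcm(f, lcm(lcm(h, g), k)), lcm(lcm(r, u), j))) divides s.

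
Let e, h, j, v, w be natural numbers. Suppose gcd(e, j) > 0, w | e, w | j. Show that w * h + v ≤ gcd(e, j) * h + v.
Because w | e and w | j, w | gcd(e, j). Since gcd(e, j) > 0, w ≤ gcd(e, j). Then w * h ≤ gcd(e, j) * h. Then w * h + v ≤ gcd(e, j) * h + v.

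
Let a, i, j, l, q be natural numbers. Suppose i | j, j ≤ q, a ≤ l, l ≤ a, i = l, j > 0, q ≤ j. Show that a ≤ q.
j ≤ q and q ≤ j, therefore j = q. From l ≤ a and a ≤ l, l = a. i = l, so i = a. Since i | j and j > 0, i ≤ j. i = a, so a ≤ j. Since j = q, a ≤ q.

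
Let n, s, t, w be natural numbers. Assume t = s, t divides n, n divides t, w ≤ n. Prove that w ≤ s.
n divides t and t divides n, hence n = t. From t = s, n = s. w ≤ n, so w ≤ s.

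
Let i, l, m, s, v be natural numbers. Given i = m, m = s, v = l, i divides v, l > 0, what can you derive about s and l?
s ≤ l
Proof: i = m and m = s, so i = s. v = l and i divides v, so i divides l. l > 0, so i ≤ l. i = s, so s ≤ l.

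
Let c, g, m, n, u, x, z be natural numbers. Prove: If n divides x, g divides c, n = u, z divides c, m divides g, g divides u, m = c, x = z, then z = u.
From m = c and m divides g, c divides g. From g divides c, c = g. z divides c, so z divides g. Since g divides u, z divides u. x = z and n divides x, therefore n divides z. n = u, so u divides z. Since z divides u, z = u.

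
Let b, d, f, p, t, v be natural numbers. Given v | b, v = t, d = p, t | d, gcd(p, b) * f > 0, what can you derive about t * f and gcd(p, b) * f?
t * f ≤ gcd(p, b) * f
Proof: d = p and t | d, hence t | p. v = t and v | b, therefore t | b. Since t | p, t | gcd(p, b). Then t * f | gcd(p, b) * f. gcd(p, b) * f > 0, so t * f ≤ gcd(p, b) * f.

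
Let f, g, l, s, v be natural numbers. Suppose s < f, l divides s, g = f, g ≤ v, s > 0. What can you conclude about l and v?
l < v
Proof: l divides s and s > 0, therefore l ≤ s. s < f, so l < f. From g = f and g ≤ v, f ≤ v. Because l < f, l < v.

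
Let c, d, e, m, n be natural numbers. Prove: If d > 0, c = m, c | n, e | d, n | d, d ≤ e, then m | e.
Since e | d and d > 0, e ≤ d. d ≤ e, so d = e. n | d, so n | e. c | n, so c | e. c = m, so m | e.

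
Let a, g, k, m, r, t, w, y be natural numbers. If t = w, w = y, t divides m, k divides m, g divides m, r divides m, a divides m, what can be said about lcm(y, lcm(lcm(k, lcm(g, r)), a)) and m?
lcm(y, lcm(lcm(k, lcm(g, r)), a)) divides m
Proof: t = w and w = y, therefore t = y. Since t divides m, y divides m. Since g divides m and r divides m, lcm(g, r) divides m. Since k divides m, lcm(k, lcm(g, r)) divides m. Because a divides m, lcm(lcm(k, lcm(g, r)), a) divides m. Since y divides m, lcm(y, lcm(lcm(k, lcm(g, r)), a)) divides m.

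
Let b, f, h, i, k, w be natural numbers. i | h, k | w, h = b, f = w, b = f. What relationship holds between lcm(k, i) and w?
lcm(k, i) | w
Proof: From h = b and b = f, h = f. f = w, so h = w. Since i | h, i | w. k | w, so lcm(k, i) | w.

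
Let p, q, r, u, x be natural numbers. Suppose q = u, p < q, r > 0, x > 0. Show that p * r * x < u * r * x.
Because q = u and p < q, p < u. From r > 0, by multiplying by a positive, p * r < u * r. Using x > 0, by multiplying by a positive, p * r * x < u * r * x.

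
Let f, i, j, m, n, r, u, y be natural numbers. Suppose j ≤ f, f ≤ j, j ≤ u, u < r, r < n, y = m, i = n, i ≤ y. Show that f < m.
j ≤ f and f ≤ j, so j = f. j ≤ u and u < r, thus j < r. Since r < n, j < n. Since j = f, f < n. i = n and i ≤ y, therefore n ≤ y. Since y = m, n ≤ m. Since f < n, f < m.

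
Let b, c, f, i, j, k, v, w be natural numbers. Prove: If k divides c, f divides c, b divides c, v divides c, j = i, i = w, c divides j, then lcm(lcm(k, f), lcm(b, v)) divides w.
k divides c and f divides c, therefore lcm(k, f) divides c. b divides c and v divides c, so lcm(b, v) divides c. Since lcm(k, f) divides c, lcm(lcm(k, f), lcm(b, v)) divides c. j = i and i = w, so j = w. Since c divides j, c divides w. Since lcm(lcm(k, f), lcm(b, v)) divides c, lcm(lcm(k, f), lcm(b, v)) divides w.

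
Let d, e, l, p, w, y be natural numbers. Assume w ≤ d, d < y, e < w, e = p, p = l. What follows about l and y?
l < y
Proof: From e = p and p = l, e = l. Since e < w, l < w. Because w ≤ d and d < y, w < y. Because l < w, l < y.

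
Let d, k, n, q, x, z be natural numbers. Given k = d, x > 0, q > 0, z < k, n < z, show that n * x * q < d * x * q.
k = d and z < k, therefore z < d. Since n < z, n < d. Since x > 0, by multiplying by a positive, n * x < d * x. From q > 0, by multiplying by a positive, n * x * q < d * x * q.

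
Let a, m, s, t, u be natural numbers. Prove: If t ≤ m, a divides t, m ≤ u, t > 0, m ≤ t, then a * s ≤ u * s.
From t ≤ m and m ≤ t, t = m. a divides t and t > 0, therefore a ≤ t. t = m, so a ≤ m. m ≤ u, so a ≤ u. By multiplying by a non-negative, a * s ≤ u * s.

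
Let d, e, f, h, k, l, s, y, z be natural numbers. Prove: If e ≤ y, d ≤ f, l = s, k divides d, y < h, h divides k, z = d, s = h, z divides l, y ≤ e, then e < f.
y ≤ e and e ≤ y, therefore y = e. y < h, so e < h. l = s and s = h, therefore l = h. z = d and z divides l, thus d divides l. l = h, so d divides h. h divides k and k divides d, therefore h divides d. Since d divides h, d = h. Since d ≤ f, h ≤ f. Since e < h, e < f.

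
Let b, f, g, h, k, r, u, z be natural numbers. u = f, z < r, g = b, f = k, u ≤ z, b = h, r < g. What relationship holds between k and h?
k < h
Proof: Because u = f and u ≤ z, f ≤ z. Since z < r, f < r. f = k, so k < r. From g = b and r < g, r < b. b = h, so r < h. k < r, so k < h.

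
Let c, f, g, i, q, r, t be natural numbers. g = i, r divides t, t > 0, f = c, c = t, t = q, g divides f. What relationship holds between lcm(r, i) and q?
lcm(r, i) ≤ q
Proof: From f = c and c = t, f = t. Because g divides f, g divides t. Since g = i, i divides t. r divides t, so lcm(r, i) divides t. Because t > 0, lcm(r, i) ≤ t. t = q, so lcm(r, i) ≤ q.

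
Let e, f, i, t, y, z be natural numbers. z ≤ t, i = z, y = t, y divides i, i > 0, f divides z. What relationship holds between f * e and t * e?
f * e divides t * e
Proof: Since y = t and y divides i, t divides i. Because i > 0, t ≤ i. i = z, so t ≤ z. Because z ≤ t, z = t. f divides z, so f divides t. Then f * e divides t * e.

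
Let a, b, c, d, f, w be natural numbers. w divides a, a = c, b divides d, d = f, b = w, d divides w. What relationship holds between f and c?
f divides c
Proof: b = w and b divides d, hence w divides d. d divides w, so w = d. Since d = f, w = f. a = c and w divides a, thus w divides c. Because w = f, f divides c.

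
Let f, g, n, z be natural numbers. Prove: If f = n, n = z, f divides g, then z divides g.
Because f = n and f divides g, n divides g. Since n = z, z divides g.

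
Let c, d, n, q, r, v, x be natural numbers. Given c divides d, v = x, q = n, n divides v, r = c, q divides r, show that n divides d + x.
From r = c and q divides r, q divides c. c divides d, so q divides d. q = n, so n divides d. Because v = x and n divides v, n divides x. n divides d, so n divides d + x.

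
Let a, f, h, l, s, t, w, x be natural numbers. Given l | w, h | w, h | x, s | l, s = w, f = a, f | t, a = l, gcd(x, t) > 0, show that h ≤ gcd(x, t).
s = w and s | l, therefore w | l. l | w, so w = l. Since h | w, h | l. From f = a and f | t, a | t. From a = l, l | t. Since h | l, h | t. Since h | x, h | gcd(x, t). Since gcd(x, t) > 0, h ≤ gcd(x, t).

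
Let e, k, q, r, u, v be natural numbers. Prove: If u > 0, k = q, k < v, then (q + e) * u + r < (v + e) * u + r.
From k = q and k < v, q < v. Then q + e < v + e. Since u > 0, (q + e) * u < (v + e) * u. Then (q + e) * u + r < (v + e) * u + r.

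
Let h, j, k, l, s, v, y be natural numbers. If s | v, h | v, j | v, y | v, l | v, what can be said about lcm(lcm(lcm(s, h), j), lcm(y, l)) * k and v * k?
lcm(lcm(lcm(s, h), j), lcm(y, l)) * k | v * k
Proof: Because s | v and h | v, lcm(s, h) | v. j | v, so lcm(lcm(s, h), j) | v. y | v and l | v, therefore lcm(y, l) | v. lcm(lcm(s, h), j) | v, so lcm(lcm(lcm(s, h), j), lcm(y, l)) | v. Then lcm(lcm(lcm(s, h), j), lcm(y, l)) * k | v * k.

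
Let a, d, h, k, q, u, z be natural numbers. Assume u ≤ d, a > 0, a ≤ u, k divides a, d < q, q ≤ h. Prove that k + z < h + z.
k divides a and a > 0, so k ≤ a. Because a ≤ u, k ≤ u. u ≤ d and d < q, therefore u < q. k ≤ u, so k < q. Since q ≤ h, k < h. Then k + z < h + z.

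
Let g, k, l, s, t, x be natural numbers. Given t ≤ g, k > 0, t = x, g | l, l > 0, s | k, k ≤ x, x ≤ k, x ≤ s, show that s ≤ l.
From k ≤ x and x ≤ k, k = x. s | k and k > 0, therefore s ≤ k. Since k = x, s ≤ x. x ≤ s, so x = s. From t = x and t ≤ g, x ≤ g. g | l and l > 0, so g ≤ l. x ≤ g, so x ≤ l. Since x = s, s ≤ l.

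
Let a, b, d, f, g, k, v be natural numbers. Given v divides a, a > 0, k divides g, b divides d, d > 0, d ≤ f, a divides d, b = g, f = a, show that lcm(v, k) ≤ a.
f = a and d ≤ f, therefore d ≤ a. a divides d and d > 0, so a ≤ d. d ≤ a, so d = a. Because b = g and b divides d, g divides d. k divides g, so k divides d. Since d = a, k divides a. Since v divides a, lcm(v, k) divides a. a > 0, so lcm(v, k) ≤ a.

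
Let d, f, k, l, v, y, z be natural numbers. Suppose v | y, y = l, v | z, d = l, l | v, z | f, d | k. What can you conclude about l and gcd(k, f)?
l | gcd(k, f)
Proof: d = l and d | k, therefore l | k. Since y = l and v | y, v | l. l | v, so v = l. Because v | z and z | f, v | f. v = l, so l | f. l | k, so l | gcd(k, f).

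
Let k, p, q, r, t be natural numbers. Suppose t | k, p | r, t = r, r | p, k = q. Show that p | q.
r | p and p | r, so r = p. Because t = r, t = p. k = q and t | k, thus t | q. Since t = p, p | q.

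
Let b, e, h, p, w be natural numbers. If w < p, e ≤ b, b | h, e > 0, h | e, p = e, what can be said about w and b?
w < b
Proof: From b | h and h | e, b | e. From e > 0, b ≤ e. Since e ≤ b, e = b. Since p = e, p = b. Since w < p, w < b.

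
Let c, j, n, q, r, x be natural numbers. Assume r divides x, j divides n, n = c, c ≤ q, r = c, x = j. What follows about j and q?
j ≤ q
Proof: r = c and r divides x, hence c divides x. Since x = j, c divides j. n = c and j divides n, therefore j divides c. Since c divides j, c = j. Since c ≤ q, j ≤ q.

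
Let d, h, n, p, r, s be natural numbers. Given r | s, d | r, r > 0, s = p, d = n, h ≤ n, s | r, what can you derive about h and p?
h ≤ p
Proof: From r | s and s | r, r = s. Because s = p, r = p. d | r and r > 0, therefore d ≤ r. Because d = n, n ≤ r. h ≤ n, so h ≤ r. r = p, so h ≤ p.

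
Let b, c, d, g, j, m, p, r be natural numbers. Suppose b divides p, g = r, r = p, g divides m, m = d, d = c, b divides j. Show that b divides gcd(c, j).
g = r and g divides m, therefore r divides m. Since m = d, r divides d. Since d = c, r divides c. r = p, so p divides c. Since b divides p, b divides c. Since b divides j, b divides gcd(c, j).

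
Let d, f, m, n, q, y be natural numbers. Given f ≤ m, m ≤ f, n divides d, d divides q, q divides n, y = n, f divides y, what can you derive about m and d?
m divides d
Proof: f ≤ m and m ≤ f, hence f = m. d divides q and q divides n, therefore d divides n. Because n divides d, n = d. y = n and f divides y, therefore f divides n. Since n = d, f divides d. f = m, so m divides d.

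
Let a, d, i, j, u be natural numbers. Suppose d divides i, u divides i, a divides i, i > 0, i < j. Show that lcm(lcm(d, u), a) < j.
d divides i and u divides i, therefore lcm(d, u) divides i. a divides i, so lcm(lcm(d, u), a) divides i. i > 0, so lcm(lcm(d, u), a) ≤ i. Because i < j, lcm(lcm(d, u), a) < j.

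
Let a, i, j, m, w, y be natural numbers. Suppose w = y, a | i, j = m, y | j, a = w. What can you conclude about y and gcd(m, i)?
y | gcd(m, i)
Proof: Since j = m and y | j, y | m. Since a = w and w = y, a = y. a | i, so y | i. Since y | m, y | gcd(m, i).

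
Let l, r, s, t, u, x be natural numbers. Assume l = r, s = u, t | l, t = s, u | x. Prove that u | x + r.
t = s and t | l, hence s | l. Since s = u, u | l. Because l = r, u | r. u | x, so u | x + r.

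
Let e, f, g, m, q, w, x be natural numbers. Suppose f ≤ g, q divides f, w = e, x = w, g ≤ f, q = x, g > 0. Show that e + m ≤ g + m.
x = w and w = e, thus x = e. f ≤ g and g ≤ f, therefore f = g. q divides f, so q divides g. q = x, so x divides g. g > 0, so x ≤ g. x = e, so e ≤ g. Then e + m ≤ g + m.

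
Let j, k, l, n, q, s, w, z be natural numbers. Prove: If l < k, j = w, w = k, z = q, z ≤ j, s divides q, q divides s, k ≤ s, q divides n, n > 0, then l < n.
Because j = w and w = k, j = k. z = q and z ≤ j, thus q ≤ j. Since j = k, q ≤ k. Since s divides q and q divides s, s = q. Since k ≤ s, k ≤ q. q ≤ k, so q = k. q divides n and n > 0, so q ≤ n. Since q = k, k ≤ n. Since l < k, l < n.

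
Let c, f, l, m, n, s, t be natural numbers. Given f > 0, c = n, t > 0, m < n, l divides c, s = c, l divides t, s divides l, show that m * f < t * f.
s = c and s divides l, so c divides l. l divides c, so l = c. Since c = n, l = n. Since l divides t, n divides t. t > 0, so n ≤ t. m < n, so m < t. Because f > 0, by multiplying by a positive, m * f < t * f.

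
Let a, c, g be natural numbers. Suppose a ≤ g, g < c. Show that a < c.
a ≤ g and g < c. By transitivity, a < c.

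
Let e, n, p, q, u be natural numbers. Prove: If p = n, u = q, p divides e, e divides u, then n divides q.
p divides e and e divides u, therefore p divides u. u = q, so p divides q. p = n, so n divides q.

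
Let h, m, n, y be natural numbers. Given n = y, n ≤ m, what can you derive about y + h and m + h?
y + h ≤ m + h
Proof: Because n = y and n ≤ m, y ≤ m. Then y + h ≤ m + h.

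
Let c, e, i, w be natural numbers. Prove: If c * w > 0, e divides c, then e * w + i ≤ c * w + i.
From e divides c, e * w divides c * w. c * w > 0, so e * w ≤ c * w. Then e * w + i ≤ c * w + i.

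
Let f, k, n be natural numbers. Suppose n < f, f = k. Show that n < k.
f = k and n < f. By substitution, n < k.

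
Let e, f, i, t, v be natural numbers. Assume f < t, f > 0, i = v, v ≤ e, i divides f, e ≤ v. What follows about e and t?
e < t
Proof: v ≤ e and e ≤ v, so v = e. i = v and i divides f, thus v divides f. f > 0, so v ≤ f. Because v = e, e ≤ f. f < t, so e < t.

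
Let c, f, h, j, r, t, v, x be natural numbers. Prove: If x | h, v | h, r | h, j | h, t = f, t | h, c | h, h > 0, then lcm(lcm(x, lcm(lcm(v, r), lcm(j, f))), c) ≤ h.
Because v | h and r | h, lcm(v, r) | h. From t = f and t | h, f | h. j | h, so lcm(j, f) | h. Because lcm(v, r) | h, lcm(lcm(v, r), lcm(j, f)) | h. x | h, so lcm(x, lcm(lcm(v, r), lcm(j, f))) | h. Since c | h, lcm(lcm(x, lcm(lcm(v, r), lcm(j, f))), c) | h. Since h > 0, lcm(lcm(x, lcm(lcm(v, r), lcm(j, f))), c) ≤ h.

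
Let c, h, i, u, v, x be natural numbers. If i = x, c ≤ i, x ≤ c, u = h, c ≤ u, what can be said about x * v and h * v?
x * v ≤ h * v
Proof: i = x and c ≤ i, therefore c ≤ x. Since x ≤ c, c = x. u = h and c ≤ u, thus c ≤ h. Since c = x, x ≤ h. Then x * v ≤ h * v.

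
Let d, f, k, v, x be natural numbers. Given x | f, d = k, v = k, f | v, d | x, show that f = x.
From v = k and f | v, f | k. d = k and d | x, hence k | x. Since f | k, f | x. Because x | f, f = x.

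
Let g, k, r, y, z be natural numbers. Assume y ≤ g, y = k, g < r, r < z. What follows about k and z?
k < z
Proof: g < r and r < z, so g < z. y ≤ g, so y < z. y = k, so k < z.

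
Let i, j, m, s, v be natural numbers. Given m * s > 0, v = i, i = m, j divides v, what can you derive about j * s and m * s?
j * s ≤ m * s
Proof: v = i and i = m, hence v = m. j divides v, so j divides m. Then j * s divides m * s. m * s > 0, so j * s ≤ m * s.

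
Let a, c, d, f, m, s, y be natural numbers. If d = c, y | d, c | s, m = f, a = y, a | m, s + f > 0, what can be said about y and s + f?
y ≤ s + f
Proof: From d = c and y | d, y | c. Since c | s, y | s. a = y and a | m, hence y | m. Since m = f, y | f. y | s, so y | s + f. s + f > 0, so y ≤ s + f.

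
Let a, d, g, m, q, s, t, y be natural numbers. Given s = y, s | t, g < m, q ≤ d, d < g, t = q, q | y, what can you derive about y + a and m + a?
y + a < m + a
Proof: t = q and s | t, therefore s | q. s = y, so y | q. q | y, so q = y. Since d < g and g < m, d < m. q ≤ d, so q < m. Since q = y, y < m. Then y + a < m + a.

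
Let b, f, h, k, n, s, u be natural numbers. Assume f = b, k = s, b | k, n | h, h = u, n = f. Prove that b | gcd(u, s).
n = f and n | h, thus f | h. h = u, so f | u. f = b, so b | u. From k = s and b | k, b | s. Since b | u, b | gcd(u, s).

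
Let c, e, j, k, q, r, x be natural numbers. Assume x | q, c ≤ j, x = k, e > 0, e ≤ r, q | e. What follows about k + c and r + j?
k + c ≤ r + j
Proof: Since x | q and q | e, x | e. Since e > 0, x ≤ e. e ≤ r, so x ≤ r. x = k, so k ≤ r. c ≤ j, so k + c ≤ r + j.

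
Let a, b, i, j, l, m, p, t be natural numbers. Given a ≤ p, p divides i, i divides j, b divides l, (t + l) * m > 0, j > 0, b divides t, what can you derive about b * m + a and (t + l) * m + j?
b * m + a ≤ (t + l) * m + j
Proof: From b divides t and b divides l, b divides t + l. Then b * m divides (t + l) * m. (t + l) * m > 0, so b * m ≤ (t + l) * m. From p divides i and i divides j, p divides j. Since j > 0, p ≤ j. Since a ≤ p, a ≤ j. b * m ≤ (t + l) * m, so b * m + a ≤ (t + l) * m + j.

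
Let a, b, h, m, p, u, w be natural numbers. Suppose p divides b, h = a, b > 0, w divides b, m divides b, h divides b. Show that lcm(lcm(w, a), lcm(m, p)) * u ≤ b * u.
Because h = a and h divides b, a divides b. Since w divides b, lcm(w, a) divides b. m divides b and p divides b, so lcm(m, p) divides b. Since lcm(w, a) divides b, lcm(lcm(w, a), lcm(m, p)) divides b. Since b > 0, lcm(lcm(w, a), lcm(m, p)) ≤ b. By multiplying by a non-negative, lcm(lcm(w, a), lcm(m, p)) * u ≤ b * u.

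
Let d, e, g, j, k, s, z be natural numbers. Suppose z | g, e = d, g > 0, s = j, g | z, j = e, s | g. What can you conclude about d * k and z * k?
d * k ≤ z * k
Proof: From g | z and z | g, g = z. Since j = e and e = d, j = d. s = j and s | g, therefore j | g. Since j = d, d | g. Since g > 0, d ≤ g. g = z, so d ≤ z. Then d * k ≤ z * k.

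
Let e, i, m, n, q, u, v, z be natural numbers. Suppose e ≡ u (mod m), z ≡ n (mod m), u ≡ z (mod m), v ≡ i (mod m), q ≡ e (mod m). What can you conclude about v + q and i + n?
v + q ≡ i + n (mod m)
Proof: q ≡ e (mod m) and e ≡ u (mod m), thus q ≡ u (mod m). Since u ≡ z (mod m), q ≡ z (mod m). z ≡ n (mod m), so q ≡ n (mod m). From v ≡ i (mod m), by adding congruences, v + q ≡ i + n (mod m).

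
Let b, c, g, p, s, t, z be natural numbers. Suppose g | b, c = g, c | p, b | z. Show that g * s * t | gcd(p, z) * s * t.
Since c = g and c | p, g | p. g | b and b | z, hence g | z. Since g | p, g | gcd(p, z). Then g * s | gcd(p, z) * s. Then g * s * t | gcd(p, z) * s * t.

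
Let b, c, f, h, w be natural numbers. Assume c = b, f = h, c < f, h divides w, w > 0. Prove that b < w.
Since f = h and c < f, c < h. c = b, so b < h. From h divides w and w > 0, h ≤ w. Since b < h, b < w.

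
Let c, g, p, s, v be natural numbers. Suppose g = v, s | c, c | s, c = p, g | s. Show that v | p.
s | c and c | s, so s = c. Because c = p, s = p. From g | s, g | p. g = v, so v | p.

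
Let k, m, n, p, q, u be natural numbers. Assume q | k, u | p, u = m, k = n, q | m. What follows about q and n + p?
q | n + p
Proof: k = n and q | k, thus q | n. Because u = m and u | p, m | p. Because q | m, q | p. q | n, so q | n + p.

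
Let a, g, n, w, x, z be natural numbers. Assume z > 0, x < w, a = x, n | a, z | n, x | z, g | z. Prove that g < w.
g | z and z > 0, so g ≤ z. a = x and n | a, thus n | x. z | n, so z | x. Since x | z, x = z. x < w, so z < w. g ≤ z, so g < w.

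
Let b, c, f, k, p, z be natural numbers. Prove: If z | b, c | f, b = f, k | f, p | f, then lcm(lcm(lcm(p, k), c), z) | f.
p | f and k | f, hence lcm(p, k) | f. c | f, so lcm(lcm(p, k), c) | f. Because b = f and z | b, z | f. Since lcm(lcm(p, k), c) | f, lcm(lcm(lcm(p, k), c), z) | f.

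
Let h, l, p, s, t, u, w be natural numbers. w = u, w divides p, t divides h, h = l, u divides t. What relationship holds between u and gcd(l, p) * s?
u divides gcd(l, p) * s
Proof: Because u divides t and t divides h, u divides h. h = l, so u divides l. Since w = u and w divides p, u divides p. u divides l, so u divides gcd(l, p). Then u divides gcd(l, p) * s.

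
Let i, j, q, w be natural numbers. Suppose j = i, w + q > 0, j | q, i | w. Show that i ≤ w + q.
j = i and j | q, hence i | q. Since i | w, i | w + q. w + q > 0, so i ≤ w + q.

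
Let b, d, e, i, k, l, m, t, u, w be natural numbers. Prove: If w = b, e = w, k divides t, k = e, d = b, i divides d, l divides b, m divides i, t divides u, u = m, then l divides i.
Because k = e and e = w, k = w. Since w = b, k = b. Since k divides t and t divides u, k divides u. Since u = m, k divides m. Because m divides i, k divides i. k = b, so b divides i. Since d = b and i divides d, i divides b. Since b divides i, b = i. l divides b, so l divides i.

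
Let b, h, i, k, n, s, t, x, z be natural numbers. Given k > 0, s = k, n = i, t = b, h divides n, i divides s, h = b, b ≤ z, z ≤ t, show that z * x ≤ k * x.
t = b and z ≤ t, so z ≤ b. b ≤ z, so b = z. Since h = b, h = z. Because n = i and h divides n, h divides i. s = k and i divides s, thus i divides k. h divides i, so h divides k. From k > 0, h ≤ k. Since h = z, z ≤ k. By multiplying by a non-negative, z * x ≤ k * x.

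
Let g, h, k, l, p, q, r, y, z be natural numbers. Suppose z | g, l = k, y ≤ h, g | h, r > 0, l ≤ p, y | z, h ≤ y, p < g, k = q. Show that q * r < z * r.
Since h ≤ y and y ≤ h, h = y. g | h, so g | y. y | z, so g | z. z | g, so g = z. l = k and k = q, thus l = q. l ≤ p, so q ≤ p. p < g, so q < g. g = z, so q < z. r > 0, so q * r < z * r.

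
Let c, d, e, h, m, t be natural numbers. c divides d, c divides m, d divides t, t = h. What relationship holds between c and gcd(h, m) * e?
c divides gcd(h, m) * e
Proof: t = h and d divides t, thus d divides h. c divides d, so c divides h. Since c divides m, c divides gcd(h, m). Then c divides gcd(h, m) * e.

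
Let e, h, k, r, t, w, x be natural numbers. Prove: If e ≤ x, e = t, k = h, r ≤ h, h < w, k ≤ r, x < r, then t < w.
e ≤ x and x < r, therefore e < r. e = t, so t < r. k = h and k ≤ r, so h ≤ r. r ≤ h, so h = r. h < w, so r < w. t < r, so t < w.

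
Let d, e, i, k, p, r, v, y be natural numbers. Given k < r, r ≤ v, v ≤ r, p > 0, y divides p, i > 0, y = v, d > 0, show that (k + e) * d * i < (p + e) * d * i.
Since r ≤ v and v ≤ r, r = v. From k < r, k < v. Because y = v and y divides p, v divides p. Since p > 0, v ≤ p. Since k < v, k < p. Then k + e < p + e. Combining with d > 0, by multiplying by a positive, (k + e) * d < (p + e) * d. Since i > 0, by multiplying by a positive, (k + e) * d * i < (p + e) * d * i.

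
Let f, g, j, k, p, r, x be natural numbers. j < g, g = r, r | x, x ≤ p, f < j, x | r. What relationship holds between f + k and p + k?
f + k < p + k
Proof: Since r | x and x | r, r = x. From g = r and j < g, j < r. From f < j, f < r. Since r = x, f < x. Since x ≤ p, f < p. Then f + k < p + k.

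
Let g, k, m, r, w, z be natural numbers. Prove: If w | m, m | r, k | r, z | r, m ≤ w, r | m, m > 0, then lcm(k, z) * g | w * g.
Because r | m and m | r, r = m. Since w | m and m > 0, w ≤ m. Since m ≤ w, m = w. r = m, so r = w. k | r and z | r, therefore lcm(k, z) | r. r = w, so lcm(k, z) | w. Then lcm(k, z) * g | w * g.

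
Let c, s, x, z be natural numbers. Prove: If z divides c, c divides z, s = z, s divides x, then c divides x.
z divides c and c divides z, hence z = c. s = z and s divides x, thus z divides x. z = c, so c divides x.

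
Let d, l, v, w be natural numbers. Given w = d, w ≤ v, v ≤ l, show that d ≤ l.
Since w ≤ v and v ≤ l, w ≤ l. Since w = d, d ≤ l.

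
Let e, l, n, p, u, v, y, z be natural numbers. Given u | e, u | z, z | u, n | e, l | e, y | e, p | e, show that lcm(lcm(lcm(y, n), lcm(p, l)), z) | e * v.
Since y | e and n | e, lcm(y, n) | e. From p | e and l | e, lcm(p, l) | e. Since lcm(y, n) | e, lcm(lcm(y, n), lcm(p, l)) | e. u | z and z | u, hence u = z. u | e, so z | e. Since lcm(lcm(y, n), lcm(p, l)) | e, lcm(lcm(lcm(y, n), lcm(p, l)), z) | e. Then lcm(lcm(lcm(y, n), lcm(p, l)), z) | e * v.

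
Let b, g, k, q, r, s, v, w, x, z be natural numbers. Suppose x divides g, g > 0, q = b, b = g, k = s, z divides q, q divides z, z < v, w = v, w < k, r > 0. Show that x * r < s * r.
x divides g and g > 0, hence x ≤ g. q = b and b = g, hence q = g. z divides q and q divides z, hence z = q. Because w = v and w < k, v < k. z < v, so z < k. Since z = q, q < k. Since k = s, q < s. Since q = g, g < s. x ≤ g, so x < s. Since r > 0, by multiplying by a positive, x * r < s * r.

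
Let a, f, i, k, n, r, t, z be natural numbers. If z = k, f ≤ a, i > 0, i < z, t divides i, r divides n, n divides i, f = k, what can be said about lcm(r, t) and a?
lcm(r, t) < a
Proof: r divides n and n divides i, so r divides i. t divides i, so lcm(r, t) divides i. Since i > 0, lcm(r, t) ≤ i. i < z, so lcm(r, t) < z. z = k, so lcm(r, t) < k. f = k and f ≤ a, so k ≤ a. Since lcm(r, t) < k, lcm(r, t) < a.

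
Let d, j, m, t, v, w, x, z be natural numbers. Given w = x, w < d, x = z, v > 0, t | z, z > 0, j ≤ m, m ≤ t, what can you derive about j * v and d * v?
j * v < d * v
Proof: Since j ≤ m and m ≤ t, j ≤ t. t | z and z > 0, thus t ≤ z. Since j ≤ t, j ≤ z. Since w = x and x = z, w = z. w < d, so z < d. j ≤ z, so j < d. From v > 0, j * v < d * v.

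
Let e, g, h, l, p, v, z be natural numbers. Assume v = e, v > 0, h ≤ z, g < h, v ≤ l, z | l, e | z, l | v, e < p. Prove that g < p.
l | v and v > 0, thus l ≤ v. v ≤ l, so l = v. v = e, so l = e. Since z | l, z | e. e | z, so z = e. Since h ≤ z, h ≤ e. Since g < h, g < e. Since e < p, g < p.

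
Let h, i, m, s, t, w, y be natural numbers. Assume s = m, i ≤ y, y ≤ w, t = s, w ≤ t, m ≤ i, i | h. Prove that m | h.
i ≤ y and y ≤ w, therefore i ≤ w. From t = s and w ≤ t, w ≤ s. i ≤ w, so i ≤ s. Since s = m, i ≤ m. m ≤ i, so i = m. Since i | h, m | h.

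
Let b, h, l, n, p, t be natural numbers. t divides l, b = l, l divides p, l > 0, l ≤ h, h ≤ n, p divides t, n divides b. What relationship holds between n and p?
n = p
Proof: Since b = l and n divides b, n divides l. l > 0, so n ≤ l. l ≤ h and h ≤ n, hence l ≤ n. n ≤ l, so n = l. p divides t and t divides l, therefore p divides l. Since l divides p, l = p. n = l, so n = p.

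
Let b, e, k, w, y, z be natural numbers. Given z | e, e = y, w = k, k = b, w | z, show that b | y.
w = k and k = b, therefore w = b. w | z and z | e, so w | e. w = b, so b | e. Since e = y, b | y.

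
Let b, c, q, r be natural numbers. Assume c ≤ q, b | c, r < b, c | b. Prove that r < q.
b | c and c | b, therefore b = c. Since r < b, r < c. Since c ≤ q, r < q.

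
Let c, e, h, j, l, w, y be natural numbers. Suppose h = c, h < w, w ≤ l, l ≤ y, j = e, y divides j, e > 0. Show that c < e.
From h < w and w ≤ l, h < l. Since h = c, c < l. Since l ≤ y, c < y. From j = e and y divides j, y divides e. Since e > 0, y ≤ e. c < y, so c < e.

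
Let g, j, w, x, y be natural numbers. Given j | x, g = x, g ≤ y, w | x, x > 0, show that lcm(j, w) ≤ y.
j | x and w | x, thus lcm(j, w) | x. Since x > 0, lcm(j, w) ≤ x. g = x and g ≤ y, so x ≤ y. Since lcm(j, w) ≤ x, lcm(j, w) ≤ y.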